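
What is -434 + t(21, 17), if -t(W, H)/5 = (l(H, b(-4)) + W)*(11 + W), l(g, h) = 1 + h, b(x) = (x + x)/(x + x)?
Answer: -4114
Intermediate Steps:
b(x) = 1 (b(x) = (2*x)/((2*x)) = (2*x)*(1/(2*x)) = 1)
t(W, H) = -5*(2 + W)*(11 + W) (t(W, H) = -5*((1 + 1) + W)*(11 + W) = -5*(2 + W)*(11 + W))
-434 + t(21, 17) = -434 + (-110 - 65*21 - 5*21**2) = -434 + (-110 - 1365 - 5*441) = -434 + (-110 - 1365 - 2205) = -434 - 3680 = -4114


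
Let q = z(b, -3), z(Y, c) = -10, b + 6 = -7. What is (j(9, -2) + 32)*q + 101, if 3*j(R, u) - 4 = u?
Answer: -677/3 ≈ -225.67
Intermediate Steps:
j(R, u) = 4/3 + u/3
b = -13 (b = -6 - 7 = -13)
q = -10
(j(9, -2) + 32)*q + 101 = ((4/3 + (⅓)*(-2)) + 32)*(-10) + 101 = ((4/3 - ⅔) + 32)*(-10) + 101 = (⅔ + 32)*(-10) + 101 = (98/3)*(-10) + 101 = -980/3 + 101 = -677/3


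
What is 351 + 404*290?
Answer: 117511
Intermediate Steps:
351 + 404*290 = 351 + 117160 = 117511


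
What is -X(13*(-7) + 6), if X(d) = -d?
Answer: -85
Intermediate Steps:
-X(13*(-7) + 6) = -(-1)*(13*(-7) + 6) = -(-1)*(-91 + 6) = -(-1)*(-85) = -1*85 = -85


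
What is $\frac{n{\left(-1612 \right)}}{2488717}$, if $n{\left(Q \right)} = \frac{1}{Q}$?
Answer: $- \frac{1}{4011811804} \approx -2.4926 \cdot 10^{-10}$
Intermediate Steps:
$\frac{n{\left(-1612 \right)}}{2488717} = \frac{1}{\left(-1612\right) 2488717} = \left(- \frac{1}{1612}\right) \frac{1}{2488717} = - \frac{1}{4011811804}$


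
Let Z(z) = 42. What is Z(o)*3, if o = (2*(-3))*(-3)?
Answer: 126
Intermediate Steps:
o = 18 (o = -6*(-3) = 18)
Z(o)*3 = 42*3 = 126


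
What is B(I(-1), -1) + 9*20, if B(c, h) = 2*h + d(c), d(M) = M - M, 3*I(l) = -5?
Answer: 178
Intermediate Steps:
I(l) = -5/3 (I(l) = (⅓)*(-5) = -5/3)
d(M) = 0
B(c, h) = 2*h (B(c, h) = 2*h + 0 = 2*h)
B(I(-1), -1) + 9*20 = 2*(-1) + 9*20 = -2 + 180 = 178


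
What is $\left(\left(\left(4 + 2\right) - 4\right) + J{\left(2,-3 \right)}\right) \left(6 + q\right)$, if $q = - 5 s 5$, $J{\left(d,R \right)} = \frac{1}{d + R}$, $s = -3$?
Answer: $81$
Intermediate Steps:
$J{\left(d,R \right)} = \frac{1}{R + d}$
$q = 75$ ($q = \left(-5\right) \left(-3\right) 5 = 15 \cdot 5 = 75$)
$\left(\left(\left(4 + 2\right) - 4\right) + J{\left(2,-3 \right)}\right) \left(6 + q\right) = \left(\left(\left(4 + 2\right) - 4\right) + \frac{1}{-3 + 2}\right) \left(6 + 75\right) = \left(\left(6 - 4\right) + \frac{1}{-1}\right) 81 = \left(2 - 1\right) 81 = 1 \cdot 81 = 81$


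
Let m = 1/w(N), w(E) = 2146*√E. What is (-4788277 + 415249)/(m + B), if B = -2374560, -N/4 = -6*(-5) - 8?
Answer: 4208307956833603645440/2285116798241127628801 - 18769036176*I*√22/2285116798241127628801 ≈ 1.8416 - 3.8525e-11*I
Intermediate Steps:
N = -88 (N = -4*(-6*(-5) - 8) = -4*(30 - 8) = -4*22 = -88)
m = -I*√22/94424 (m = 1/(2146*√(-88)) = 1/(2146*(2*I*√22)) = 1/(4292*I*√22) = -I*√22/94424 ≈ -4.9674e-5*I)
(-4788277 + 415249)/(m + B) = (-4788277 + 415249)/(-I*√22/94424 - 2374560) = -4373028/(-2374560 - I*√22/94424)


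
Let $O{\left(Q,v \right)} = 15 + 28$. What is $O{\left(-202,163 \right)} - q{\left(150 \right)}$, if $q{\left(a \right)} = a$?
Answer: $-107$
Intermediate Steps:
$O{\left(Q,v \right)} = 43$
$O{\left(-202,163 \right)} - q{\left(150 \right)} = 43 - 150 = -107$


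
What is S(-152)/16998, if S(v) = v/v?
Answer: 1/16998 ≈ 5.8830e-5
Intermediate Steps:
S(v) = 1
S(-152)/16998 = 1/16998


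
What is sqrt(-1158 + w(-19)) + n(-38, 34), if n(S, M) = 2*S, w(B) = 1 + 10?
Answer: -76 + I*sqrt(1147) ≈ -76.0 + 33.867*I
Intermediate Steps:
w(B) = 11
sqrt(-1158 + w(-19)) + n(-38, 34) = sqrt(-1158 + 11) + 2*(-38) = sqrt(-1147) - 76 = I*sqrt(1147) - 76 = -76 + I*sqrt(1147)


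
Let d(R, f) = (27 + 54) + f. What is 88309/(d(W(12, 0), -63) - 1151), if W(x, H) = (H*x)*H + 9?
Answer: -88309/1133 ≈ -77.943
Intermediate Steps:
W(x, H) = 9 + x*H² (W(x, H) = x*H² + 9 = 9 + x*H²)
d(R, f) = 81 + f
88309/(d(W(12, 0), -63) - 1151) = 88309/((81 - 63) - 1151) = 88309/(18 - 1151) = 88309/(-1133) = 88309*(-1/1133) = -88309/1133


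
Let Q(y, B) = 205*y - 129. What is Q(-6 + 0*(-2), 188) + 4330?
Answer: 2971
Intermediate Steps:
Q(y, B) = -129 + 205*y
Q(-6 + 0*(-2), 188) + 4330 = (-129 + 205*(-6 + 0*(-2))) + 4330 = (-129 + 205*(-6 + 0)) + 4330 = (-129 + 205*(-6)) + 4330 = (-129 - 1230) + 4330 = -1359 + 4330 = 2971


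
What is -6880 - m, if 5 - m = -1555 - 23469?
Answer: -31909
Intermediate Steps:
m = 25029 (m = 5 - (-1555 - 23469) = 5 - 1*(-25024) = 5 + 25024 = 25029)
-6880 - m = -6880 - 1*25029 = -6880 - 25029 = -31909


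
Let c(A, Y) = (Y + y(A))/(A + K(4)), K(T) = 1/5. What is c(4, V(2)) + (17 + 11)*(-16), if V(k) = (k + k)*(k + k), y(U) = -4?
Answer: -3116/7 ≈ -445.14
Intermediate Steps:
V(k) = 4*k**2 (V(k) = (2*k)*(2*k) = 4*k**2)
K(T) = 1/5
c(A, Y) = (-4 + Y)/(1/5 + A) (c(A, Y) = (Y - 4)/(A + 1/5) = (-4 + Y)/(1/5 + A))
c(4, V(2)) + (17 + 11)*(-16) = 5*(-4 + 4*2**2)/(1 + 5*4) + (17 + 11)*(-16) = 5*(-4 + 4*4)/(1 + 20) + 28*(-16) = 5*(-4 + 16)/21 - 448 = 5*(1/21)*12 - 448 = 20/7 - 448 = -3116/7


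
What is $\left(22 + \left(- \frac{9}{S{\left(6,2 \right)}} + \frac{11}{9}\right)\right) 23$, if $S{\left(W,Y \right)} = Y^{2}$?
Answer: $\frac{17365}{36} \approx 482.36$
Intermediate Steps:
$\left(22 + \left(- \frac{9}{S{\left(6,2 \right)}} + \frac{11}{9}\right)\right) 23 = \left(22 + \left(- \frac{9}{2^{2}} + \frac{11}{9}\right)\right) 23 = \left(22 + \left(- \frac{9}{4} + 11 \cdot \frac{1}{9}\right)\right) 23 = \left(22 + \left(\left(-9\right) \frac{1}{4} + \frac{11}{9}\right)\right) 23 = \left(22 + \left(- \frac{9}{4} + \frac{11}{9}\right)\right) 23 = \left(22 - \frac{37}{36}\right) 23 = \frac{755}{36} \cdot 23 = \frac{17365}{36}$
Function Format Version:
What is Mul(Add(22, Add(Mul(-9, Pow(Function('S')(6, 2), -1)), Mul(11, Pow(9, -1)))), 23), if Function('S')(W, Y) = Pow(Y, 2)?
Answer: Rational(17365, 36) ≈ 482.36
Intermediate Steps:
Mul(Add(22, Add(Mul(-9, Pow(Function('S')(6, 2), -1)), Mul(11, Pow(9, -1)))), 23) = Mul(Add(22, Add(Mul(-9, Pow(Pow(2, 2), -1)), Mul(11, Pow(9, -1)))), 23) = Mul(Add(22, Add(Mul(-9, Pow(4, -1)), Mul(11, Rational(1, 9)))), 23) = Mul(Add(22, Add(Mul(-9, Rational(1, 4)), Rational(11, 9))), 23) = Mul(Add(22, Add(Rational(-9, 4), Rational(11, 9))), 23) = Mul(Add(22, Rational(-37, 36)), 23) = Mul(Rational(755, 36), 23) = Rational(17365, 36)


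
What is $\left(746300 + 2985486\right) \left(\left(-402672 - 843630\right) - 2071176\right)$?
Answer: $-12380117955708$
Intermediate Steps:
$\left(746300 + 2985486\right) \left(\left(-402672 - 843630\right) - 2071176\right) = 3731786 \left(-1246302 - 2071176\right) = 3731786 \left(-3317478\right) = -12380117955708$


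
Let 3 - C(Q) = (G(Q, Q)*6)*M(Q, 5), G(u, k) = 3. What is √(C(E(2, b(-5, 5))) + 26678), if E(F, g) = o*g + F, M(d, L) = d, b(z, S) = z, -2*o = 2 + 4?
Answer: 5*√1055 ≈ 162.40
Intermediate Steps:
o = -3 (o = -(2 + 4)/2 = -½*6 = -3)
E(F, g) = F - 3*g (E(F, g) = -3*g + F = F - 3*g)
C(Q) = 3 - 18*Q (C(Q) = 3 - 3*6*Q = 3 - 18*Q)
√(C(E(2, b(-5, 5))) + 26678) = √((3 - 18*(2 - 3*(-5))) + 26678) = √((3 - 18*(2 + 15)) + 26678) = √((3 - 18*17) + 26678) = √((3 - 306) + 26678) = √(-303 + 26678) = √26375 = 5*√1055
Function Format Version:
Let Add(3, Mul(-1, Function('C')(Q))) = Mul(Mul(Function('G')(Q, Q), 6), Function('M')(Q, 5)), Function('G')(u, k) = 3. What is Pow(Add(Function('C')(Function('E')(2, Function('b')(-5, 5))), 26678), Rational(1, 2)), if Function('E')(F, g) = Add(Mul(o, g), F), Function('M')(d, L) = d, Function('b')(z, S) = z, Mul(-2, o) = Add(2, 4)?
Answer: Mul(5, Pow(1055, Rational(1, 2))) ≈ 162.40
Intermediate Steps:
o = -3 (o = Mul(Rational(-1, 2), Add(2, 4)) = Mul(Rational(-1, 2), 6) = -3)
Function('E')(F, g) = Add(F, Mul(-3, g)) (Function('E')(F, g) = Add(Mul(-3, g), F) = Add(F, Mul(-3, g)))
Function('C')(Q) = Add(3, Mul(-18, Q)) (Function('C')(Q) = Add(3, Mul(-1, Mul(Mul(3, 6), Q))) = Add(3, Mul(-1, Mul(18, Q))) = Add(3, Mul(-18, Q)))
Pow(Add(Function('C')(Function('E')(2, Function('b')(-5, 5))), 26678), Rational(1, 2)) = Pow(Add(Add(3, Mul(-18, Add(2, Mul(-3, -5)))), 26678), Rational(1, 2)) = Pow(Add(Add(3, Mul(-18, Add(2, 15))), 26678), Rational(1, 2)) = Pow(Add(Add(3, Mul(-18, 17)), 26678), Rational(1, 2)) = Pow(Add(Add(3, -306), 26678), Rational(1, 2)) = Pow(Add(-303, 26678), Rational(1, 2)) = Pow(26375, Rational(1, 2)) = Mul(5, Pow(1055, Rational(1, 2)))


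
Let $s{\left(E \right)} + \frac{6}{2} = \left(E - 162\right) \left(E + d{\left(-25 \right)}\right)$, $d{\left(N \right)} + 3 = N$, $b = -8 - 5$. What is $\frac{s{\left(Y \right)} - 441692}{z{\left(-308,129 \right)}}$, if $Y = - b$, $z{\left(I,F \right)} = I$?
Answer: $\frac{15695}{11} \approx 1426.8$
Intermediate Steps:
$b = -13$ ($b = -8 - 5 = -13$)
$d{\left(N \right)} = -3 + N$
$Y = 13$ ($Y = \left(-1\right) \left(-13\right) = 13$)
$s{\left(E \right)} = -3 + \left(-162 + E\right) \left(-28 + E\right)$ ($s{\left(E \right)} = -3 + \left(E - 162\right) \left(E - 28\right) = -3 + \left(-162 + E\right) \left(E - 28\right) = -3 + \left(-162 + E\right) \left(-28 + E\right)$)
$\frac{s{\left(Y \right)} - 441692}{z{\left(-308,129 \right)}} = \frac{\left(4533 + 13^{2} - 2470\right) - 441692}{-308} = \left(\left(4533 + 169 - 2470\right) - 441692\right) \left(- \frac{1}{308}\right) = \left(2232 - 441692\right) \left(- \frac{1}{308}\right) = \left(-439460\right) \left(- \frac{1}{308}\right) = \frac{15695}{11}$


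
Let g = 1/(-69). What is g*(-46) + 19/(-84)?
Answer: 37/84 ≈ 0.44048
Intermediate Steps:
g = -1/69 ≈ -0.014493
g*(-46) + 19/(-84) = -1/69*(-46) + 19/(-84) = ⅔ + 19*(-1/84) = ⅔ - 19/84 = 37/84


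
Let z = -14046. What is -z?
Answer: 14046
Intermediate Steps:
-z = -1*(-14046) = 14046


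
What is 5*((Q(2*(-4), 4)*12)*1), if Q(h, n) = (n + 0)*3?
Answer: 720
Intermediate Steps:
Q(h, n) = 3*n (Q(h, n) = n*3 = 3*n)
5*((Q(2*(-4), 4)*12)*1) = 5*(((3*4)*12)*1) = 5*((12*12)*1) = 5*(144*1) = 5*144 = 720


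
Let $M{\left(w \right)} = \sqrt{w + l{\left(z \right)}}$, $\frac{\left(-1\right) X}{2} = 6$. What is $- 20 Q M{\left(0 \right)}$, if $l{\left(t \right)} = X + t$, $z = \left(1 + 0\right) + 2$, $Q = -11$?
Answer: $660 i \approx 660.0 i$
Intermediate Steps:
$X = -12$ ($X = \left(-2\right) 6 = -12$)
$z = 3$ ($z = 1 + 2 = 3$)
$l{\left(t \right)} = -12 + t$
$M{\left(w \right)} = \sqrt{-9 + w}$ ($M{\left(w \right)} = \sqrt{w + \left(-12 + 3\right)} = \sqrt{w - 9} = \sqrt{-9 + w}$)
$- 20 Q M{\left(0 \right)} = \left(-20\right) \left(-11\right) \sqrt{-9 + 0} = 220 \sqrt{-9} = 220 \cdot 3 i = 660 i$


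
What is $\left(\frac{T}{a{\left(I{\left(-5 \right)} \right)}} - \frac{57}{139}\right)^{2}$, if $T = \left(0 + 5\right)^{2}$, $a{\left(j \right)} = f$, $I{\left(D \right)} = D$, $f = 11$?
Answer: $\frac{8111104}{2337841} \approx 3.4695$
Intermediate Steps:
$a{\left(j \right)} = 11$
$T = 25$ ($T = 5^{2} = 25$)
$\left(\frac{T}{a{\left(I{\left(-5 \right)} \right)}} - \frac{57}{139}\right)^{2} = \left(\frac{25}{11} - \frac{57}{139}\right)^{2} = \left(\frac{2848}{1529}\right)^{2} = \frac{8111104}{2337841}$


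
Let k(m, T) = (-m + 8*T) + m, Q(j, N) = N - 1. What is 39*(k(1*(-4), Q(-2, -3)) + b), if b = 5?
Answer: -1053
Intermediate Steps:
Q(j, N) = -1 + N
k(m, T) = 8*T
39*(k(1*(-4), Q(-2, -3)) + b) = 39*(8*(-1 - 3) + 5) = 39*(8*(-4) + 5) = 39*(-32 + 5) = 39*(-27) = -1053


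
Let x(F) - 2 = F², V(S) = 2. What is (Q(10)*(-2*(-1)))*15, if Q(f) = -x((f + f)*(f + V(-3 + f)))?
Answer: -1728060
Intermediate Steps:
x(F) = 2 + F²
Q(f) = -2 - 4*f²*(2 + f)² (Q(f) = -(2 + ((f + f)*(f + 2))²) = -(2 + ((2*f)*(2 + f))²) = -(2 + (2*f*(2 + f))²) = -(2 + 4*f²*(2 + f)²) = -2 - 4*f²*(2 + f)²)
(Q(10)*(-2*(-1)))*15 = ((-2 - 4*10²*(2 + 10)²)*(-2*(-1)))*15 = ((-2 - 4*100*12²)*2)*15 = ((-2 - 4*100*144)*2)*15 = ((-2 - 57600)*2)*15 = -57602*2*15 = -115204*15 = -1728060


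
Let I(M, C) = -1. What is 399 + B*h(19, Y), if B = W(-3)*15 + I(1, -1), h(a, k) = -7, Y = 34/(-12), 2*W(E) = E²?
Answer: -133/2 ≈ -66.500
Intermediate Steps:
W(E) = E²/2
Y = -17/6 (Y = 34*(-1/12) = -17/6 ≈ -2.8333)
B = 133/2 (B = ((½)*(-3)²)*15 - 1 = ((½)*9)*15 - 1 = (9/2)*15 - 1 = 135/2 - 1 = 133/2 ≈ 66.500)
399 + B*h(19, Y) = 399 + (133/2)*(-7) = 399 - 931/2 = -133/2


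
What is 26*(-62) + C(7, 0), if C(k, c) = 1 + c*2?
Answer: -1611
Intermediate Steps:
C(k, c) = 1 + 2*c
26*(-62) + C(7, 0) = 26*(-62) + (1 + 2*0) = -1612 + (1 + 0) = -1612 + 1 = -1611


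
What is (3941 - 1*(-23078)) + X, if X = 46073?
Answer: 73092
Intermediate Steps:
(3941 - 1*(-23078)) + X = (3941 - 1*(-23078)) + 46073 = (3941 + 23078) + 46073 = 27019 + 46073 = 73092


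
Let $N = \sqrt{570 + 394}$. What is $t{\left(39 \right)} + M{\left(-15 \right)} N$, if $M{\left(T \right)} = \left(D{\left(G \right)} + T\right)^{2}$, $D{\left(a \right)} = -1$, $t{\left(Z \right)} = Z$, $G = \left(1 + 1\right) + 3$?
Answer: $39 + 512 \sqrt{241} \approx 7987.4$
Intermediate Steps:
$G = 5$ ($G = 2 + 3 = 5$)
$N = 2 \sqrt{241}$ ($N = \sqrt{964} = 2 \sqrt{241} \approx 31.048$)
$M{\left(T \right)} = \left(-1 + T\right)^{2}$
$t{\left(39 \right)} + M{\left(-15 \right)} N = 39 + \left(-1 - 15\right)^{2} \cdot 2 \sqrt{241} = 39 + \left(-16\right)^{2} \cdot 2 \sqrt{241} = 39 + 256 \cdot 2 \sqrt{241} = 39 + 512 \sqrt{241}$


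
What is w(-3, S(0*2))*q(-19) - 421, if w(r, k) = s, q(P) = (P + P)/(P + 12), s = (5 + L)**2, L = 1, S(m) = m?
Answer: -1579/7 ≈ -225.57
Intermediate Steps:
s = 36 (s = (5 + 1)**2 = 6**2 = 36)
q(P) = 2*P/(12 + P) (q(P) = (2*P)/(12 + P) = 2*P/(12 + P))
w(r, k) = 36
w(-3, S(0*2))*q(-19) - 421 = 36*(2*(-19)/(12 - 19)) - 421 = 36*(2*(-19)/(-7)) - 421 = 36*(2*(-19)*(-1/7)) - 421 = 36*(38/7) - 421 = 1368/7 - 421 = -1579/7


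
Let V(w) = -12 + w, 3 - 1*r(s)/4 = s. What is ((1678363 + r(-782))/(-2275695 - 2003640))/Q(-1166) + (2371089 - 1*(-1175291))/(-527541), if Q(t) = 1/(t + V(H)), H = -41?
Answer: 355384051532879/752508221745 ≈ 472.27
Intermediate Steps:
r(s) = 12 - 4*s
Q(t) = 1/(-53 + t) (Q(t) = 1/(t + (-12 - 41)) = 1/(t - 53) = 1/(-53 + t))
((1678363 + r(-782))/(-2275695 - 2003640))/Q(-1166) + (2371089 - 1*(-1175291))/(-527541) = ((1678363 + (12 - 4*(-782)))/(-2275695 - 2003640))/(1/(-53 - 1166)) + (2371089 - 1*(-1175291))/(-527541) = ((1678363 + (12 + 3128))/(-4279335))/(1/(-1219)) + (2371089 + 1175291)*(-1/527541) = ((1678363 + 3140)*(-1/4279335))/(-1/1219) + 3546380*(-1/527541) = (1681503*(-1/4279335))*(-1219) - 3546380/527541 = -560501/1426445*(-1219) - 3546380/527541 = 683250719/1426445 - 3546380/527541 = 355384051532879/752508221745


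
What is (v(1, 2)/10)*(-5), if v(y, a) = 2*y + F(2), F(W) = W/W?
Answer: -3/2 ≈ -1.5000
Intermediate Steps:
F(W) = 1
v(y, a) = 1 + 2*y (v(y, a) = 2*y + 1 = 1 + 2*y)
(v(1, 2)/10)*(-5) = ((1 + 2*1)/10)*(-5) = ((1 + 2)*(1/10))*(-5) = (3*(1/10))*(-5) = (3/10)*(-5) = -3/2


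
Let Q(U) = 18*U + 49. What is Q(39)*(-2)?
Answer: -1502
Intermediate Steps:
Q(U) = 49 + 18*U
Q(39)*(-2) = (49 + 18*39)*(-2) = (49 + 702)*(-2) = 751*(-2) = -1502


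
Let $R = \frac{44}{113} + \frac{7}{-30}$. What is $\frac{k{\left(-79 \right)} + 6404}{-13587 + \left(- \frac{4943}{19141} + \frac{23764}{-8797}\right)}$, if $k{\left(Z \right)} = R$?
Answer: $- \frac{3655618100790553}{7757415965283660} \approx -0.47124$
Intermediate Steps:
$R = \frac{529}{3390}$ ($R = 44 \cdot \frac{1}{113} + 7 \left(- \frac{1}{30}\right) = \frac{44}{113} - \frac{7}{30} = \frac{529}{3390} \approx 0.15605$)
$k{\left(Z \right)} = \frac{529}{3390}$
$\frac{k{\left(-79 \right)} + 6404}{-13587 + \left(- \frac{4943}{19141} + \frac{23764}{-8797}\right)} = \frac{\frac{529}{3390} + 6404}{-13587 + \left(- \frac{4943}{19141} + \frac{23764}{-8797}\right)} = \frac{21710089}{3390 \left(-13587 + \left(\left(-4943\right) \frac{1}{19141} + 23764 \left(- \frac{1}{8797}\right)\right)\right)} = \frac{21710089}{3390 \left(-13587 - \frac{498350295}{168383377}\right)} = \frac{21710089}{3390 \left(- \frac{2288323293594}{168383377}\right)} = \frac{21710089}{3390} \left(- \frac{168383377}{2288323293594}\right) = - \frac{3655618100790553}{7757415965283660}$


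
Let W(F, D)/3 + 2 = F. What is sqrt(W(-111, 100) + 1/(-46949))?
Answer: 8*I*sqrt(11675418167)/46949 ≈ 18.412*I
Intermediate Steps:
W(F, D) = -6 + 3*F
sqrt(W(-111, 100) + 1/(-46949)) = sqrt((-6 + 3*(-111)) + 1/(-46949)) = sqrt((-6 - 333) - 1/46949) = sqrt(-339 - 1/46949) = sqrt(-15915712/46949) = 8*I*sqrt(11675418167)/46949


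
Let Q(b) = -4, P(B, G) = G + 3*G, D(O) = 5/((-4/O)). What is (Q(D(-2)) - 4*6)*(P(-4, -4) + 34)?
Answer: -504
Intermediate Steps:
D(O) = -5*O/4 (D(O) = 5*(-O/4) = -5*O/4)
P(B, G) = 4*G
(Q(D(-2)) - 4*6)*(P(-4, -4) + 34) = (-4 - 4*6)*(4*(-4) + 34) = (-4 - 24)*(-16 + 34) = -28*18 = -504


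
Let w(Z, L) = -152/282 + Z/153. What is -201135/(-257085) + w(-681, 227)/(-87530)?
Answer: 937846459423/1198641159330 ≈ 0.78242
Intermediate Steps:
w(Z, L) = -76/141 + Z/153 (w(Z, L) = -152*1/282 + Z*(1/153) = -76/141 + Z/153)
-201135/(-257085) + w(-681, 227)/(-87530) = -201135/(-257085) + (-76/141 + (1/153)*(-681))/(-87530) = -201135*(-1/257085) + (-76/141 - 227/51)*(-1/87530) = 13409/17139 - 3987/799*(-1/87530) = 13409/17139 + 3987/69936470 = 937846459423/1198641159330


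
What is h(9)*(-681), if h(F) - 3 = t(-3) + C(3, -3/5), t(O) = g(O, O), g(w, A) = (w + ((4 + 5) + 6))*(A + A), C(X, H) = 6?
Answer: 42903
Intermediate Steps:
g(w, A) = 2*A*(15 + w) (g(w, A) = (w + (9 + 6))*(2*A) = (w + 15)*(2*A) = (15 + w)*(2*A) = 2*A*(15 + w))
t(O) = 2*O*(15 + O)
h(F) = -63 (h(F) = 3 + (2*(-3)*(15 - 3) + 6) = 3 + (2*(-3)*12 + 6) = 3 + (-72 + 6) = 3 - 66 = -63)
h(9)*(-681) = -63*(-681) = 42903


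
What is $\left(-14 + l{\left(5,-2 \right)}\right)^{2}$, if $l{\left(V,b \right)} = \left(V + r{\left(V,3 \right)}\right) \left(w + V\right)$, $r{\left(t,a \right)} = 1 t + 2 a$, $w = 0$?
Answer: $4356$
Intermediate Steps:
$r{\left(t,a \right)} = t + 2 a$
$l{\left(V,b \right)} = V \left(6 + 2 V\right)$ ($l{\left(V,b \right)} = \left(V + \left(V + 2 \cdot 3\right)\right) \left(0 + V\right) = \left(V + \left(V + 6\right)\right) V = \left(V + \left(6 + V\right)\right) V = \left(6 + 2 V\right) V = V \left(6 + 2 V\right)$)
$\left(-14 + l{\left(5,-2 \right)}\right)^{2} = \left(-14 + 2 \cdot 5 \left(3 + 5\right)\right)^{2} = \left(-14 + 2 \cdot 5 \cdot 8\right)^{2} = \left(-14 + 80\right)^{2} = 66^{2} = 4356$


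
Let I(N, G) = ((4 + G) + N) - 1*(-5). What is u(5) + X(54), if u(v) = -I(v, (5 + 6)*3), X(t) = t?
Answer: 7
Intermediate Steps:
I(N, G) = 9 + G + N (I(N, G) = (4 + G + N) + 5 = 9 + G + N)
u(v) = -42 - v (u(v) = -(9 + (5 + 6)*3 + v) = -(9 + 11*3 + v) = -(9 + 33 + v) = -(42 + v) = -42 - v)
u(5) + X(54) = (-42 - 1*5) + 54 = (-42 - 5) + 54 = -47 + 54 = 7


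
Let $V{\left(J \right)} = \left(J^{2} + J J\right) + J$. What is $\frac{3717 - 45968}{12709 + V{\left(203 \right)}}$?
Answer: $- \frac{42251}{95330} \approx -0.44321$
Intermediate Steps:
$V{\left(J \right)} = J + 2 J^{2}$ ($V{\left(J \right)} = \left(J^{2} + J^{2}\right) + J = 2 J^{2} + J = J + 2 J^{2}$)
$\frac{3717 - 45968}{12709 + V{\left(203 \right)}} = \frac{3717 - 45968}{12709 + 203 \left(1 + 2 \cdot 203\right)} = - \frac{42251}{12709 + 203 \left(1 + 406\right)} = - \frac{42251}{12709 + 203 \cdot 407} = - \frac{42251}{12709 + 82621} = - \frac{42251}{95330}$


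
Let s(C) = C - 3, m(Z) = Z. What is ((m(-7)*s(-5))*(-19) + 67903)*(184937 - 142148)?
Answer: 2859973971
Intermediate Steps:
s(C) = -3 + C
((m(-7)*s(-5))*(-19) + 67903)*(184937 - 142148) = (-7*(-3 - 5)*(-19) + 67903)*(184937 - 142148) = (-7*(-8)*(-19) + 67903)*42789 = (56*(-19) + 67903)*42789 = (-1064 + 67903)*42789 = 66839*42789 = 2859973971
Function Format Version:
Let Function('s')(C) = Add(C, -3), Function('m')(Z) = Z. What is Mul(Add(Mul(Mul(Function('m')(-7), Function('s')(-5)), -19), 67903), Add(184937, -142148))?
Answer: 2859973971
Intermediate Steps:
Function('s')(C) = Add(-3, C)
Mul(Add(Mul(Mul(Function('m')(-7), Function('s')(-5)), -19), 67903), Add(184937, -142148)) = Mul(Add(Mul(Mul(-7, Add(-3, -5)), -19), 67903), Add(184937, -142148)) = Mul(Add(Mul(Mul(-7, -8), -19), 67903), 42789) = Mul(Add(Mul(56, -19), 67903), 42789) = Mul(Add(-1064, 67903), 42789) = Mul(66839, 42789) = 2859973971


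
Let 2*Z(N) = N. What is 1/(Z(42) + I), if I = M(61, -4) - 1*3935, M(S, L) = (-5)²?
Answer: -1/3889 ≈ -0.00025714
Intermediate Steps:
M(S, L) = 25
Z(N) = N/2
I = -3910 (I = 25 - 1*3935 = 25 - 3935 = -3910)
1/(Z(42) + I) = 1/((½)*42 - 3910) = 1/(21 - 3910) = 1/(-3889) = -1/3889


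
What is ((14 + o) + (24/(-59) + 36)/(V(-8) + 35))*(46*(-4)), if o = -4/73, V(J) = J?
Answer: -108865072/38763 ≈ -2808.5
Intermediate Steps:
o = -4/73 (o = -4*1/73 = -4/73 ≈ -0.054795)
((14 + o) + (24/(-59) + 36)/(V(-8) + 35))*(46*(-4)) = ((14 - 4/73) + (24/(-59) + 36)/(-8 + 35))*(46*(-4)) = (1018/73 + (24*(-1/59) + 36)/27)*(-184) = (1018/73 + (-24/59 + 36)*(1/27))*(-184) = (1018/73 + (2100/59)*(1/27))*(-184) = (1018/73 + 700/531)*(-184) = (591658/38763)*(-184) = -108865072/38763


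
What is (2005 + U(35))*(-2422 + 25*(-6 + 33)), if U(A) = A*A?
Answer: -5642810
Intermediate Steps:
U(A) = A²
(2005 + U(35))*(-2422 + 25*(-6 + 33)) = (2005 + 35²)*(-2422 + 25*(-6 + 33)) = (2005 + 1225)*(-2422 + 25*27) = 3230*(-2422 + 675) = 3230*(-1747) = -5642810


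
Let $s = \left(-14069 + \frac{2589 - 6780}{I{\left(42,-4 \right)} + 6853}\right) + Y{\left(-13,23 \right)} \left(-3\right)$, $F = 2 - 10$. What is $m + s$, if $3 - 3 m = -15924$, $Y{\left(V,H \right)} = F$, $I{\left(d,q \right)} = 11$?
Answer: $- \frac{1817215}{208} \approx -8736.6$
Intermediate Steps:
$F = -8$
$Y{\left(V,H \right)} = -8$
$m = 5309$ ($m = 1 - -5308 = 1 + 5308 = 5309$)
$s = - \frac{2921487}{208}$ ($s = \left(-14069 + \frac{2589 - 6780}{11 + 6853}\right) - -24 = \left(-14069 - \frac{4191}{6864}\right) + 24 = \left(-14069 - \frac{127}{208}\right) + 24 = - \frac{2926479}{208} + 24 = - \frac{2921487}{208} \approx -14046.0$)
$m + s = 5309 - \frac{2921487}{208} = - \frac{1817215}{208}$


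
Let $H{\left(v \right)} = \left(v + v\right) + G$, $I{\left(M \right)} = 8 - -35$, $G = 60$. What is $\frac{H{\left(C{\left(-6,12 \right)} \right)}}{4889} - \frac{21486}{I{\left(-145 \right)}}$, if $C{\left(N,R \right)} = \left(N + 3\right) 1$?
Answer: $- \frac{105042732}{210227} \approx -499.66$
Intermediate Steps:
$C{\left(N,R \right)} = 3 + N$ ($C{\left(N,R \right)} = \left(3 + N\right) 1 = 3 + N$)
$I{\left(M \right)} = 43$ ($I{\left(M \right)} = 8 + 35 = 43$)
$H{\left(v \right)} = 60 + 2 v$ ($H{\left(v \right)} = \left(v + v\right) + 60 = 2 v + 60 = 60 + 2 v$)
$\frac{H{\left(C{\left(-6,12 \right)} \right)}}{4889} - \frac{21486}{I{\left(-145 \right)}} = \frac{60 + 2 \left(3 - 6\right)}{4889} - \frac{21486}{43} = \left(60 + 2 \left(-3\right)\right) \frac{1}{4889} - \frac{21486}{43} = \left(60 - 6\right) \frac{1}{4889} - \frac{21486}{43} = 54 \cdot \frac{1}{4889} - \frac{21486}{43} = \frac{54}{4889} - \frac{21486}{43} = - \frac{105042732}{210227}$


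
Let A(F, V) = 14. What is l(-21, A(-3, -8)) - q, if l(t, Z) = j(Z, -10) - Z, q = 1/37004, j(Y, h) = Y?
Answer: -1/37004 ≈ -2.7024e-5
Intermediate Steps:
q = 1/37004 ≈ 2.7024e-5
l(t, Z) = 0 (l(t, Z) = Z - Z = 0)
l(-21, A(-3, -8)) - q = 0 - 1*1/37004 = 0 - 1/37004 = -1/37004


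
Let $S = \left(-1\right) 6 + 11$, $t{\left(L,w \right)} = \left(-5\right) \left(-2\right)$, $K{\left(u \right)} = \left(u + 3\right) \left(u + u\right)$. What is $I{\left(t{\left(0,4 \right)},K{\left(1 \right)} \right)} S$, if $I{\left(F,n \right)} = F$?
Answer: $50$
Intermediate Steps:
$K{\left(u \right)} = 2 u \left(3 + u\right)$ ($K{\left(u \right)} = \left(3 + u\right) 2 u = 2 u \left(3 + u\right)$)
$t{\left(L,w \right)} = 10$
$S = 5$ ($S = -6 + 11 = 5$)
$I{\left(t{\left(0,4 \right)},K{\left(1 \right)} \right)} S = 10 \cdot 5 = 50$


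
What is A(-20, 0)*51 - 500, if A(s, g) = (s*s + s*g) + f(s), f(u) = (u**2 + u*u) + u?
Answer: 59680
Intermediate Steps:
f(u) = u + 2*u**2 (f(u) = (u**2 + u**2) + u = 2*u**2 + u = u + 2*u**2)
A(s, g) = s**2 + g*s + s*(1 + 2*s) (A(s, g) = (s*s + s*g) + s*(1 + 2*s) = (s**2 + g*s) + s*(1 + 2*s) = s**2 + g*s + s*(1 + 2*s))
A(-20, 0)*51 - 500 = -20*(1 + 0 + 3*(-20))*51 - 500 = -20*(1 + 0 - 60)*51 - 500 = -20*(-59)*51 - 500 = 1180*51 - 500 = 60180 - 500 = 59680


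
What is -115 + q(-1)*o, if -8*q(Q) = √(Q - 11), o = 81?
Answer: -115 - 81*I*√3/4 ≈ -115.0 - 35.074*I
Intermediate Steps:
q(Q) = -√(-11 + Q)/8 (q(Q) = -√(Q - 11)/8 = -√(-11 + Q)/8)
-115 + q(-1)*o = -115 - √(-11 - 1)/8*81 = -115 - I*√3/4*81 = -115 - 81*I*√3/4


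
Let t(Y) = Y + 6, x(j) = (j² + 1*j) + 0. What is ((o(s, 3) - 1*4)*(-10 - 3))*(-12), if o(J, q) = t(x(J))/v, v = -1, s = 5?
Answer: -6240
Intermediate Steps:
x(j) = j + j² (x(j) = (j² + j) + 0 = (j + j²) + 0 = j + j²)
t(Y) = 6 + Y
o(J, q) = -6 - J*(1 + J) (o(J, q) = (6 + J*(1 + J))/(-1) = (6 + J*(1 + J))*(-1) = -6 - J*(1 + J))
((o(s, 3) - 1*4)*(-10 - 3))*(-12) = (((-6 - 1*5*(1 + 5)) - 1*4)*(-10 - 3))*(-12) = (((-6 - 1*5*6) - 4)*(-13))*(-12) = (((-6 - 30) - 4)*(-13))*(-12) = ((-36 - 4)*(-13))*(-12) = -40*(-13)*(-12) = 520*(-12) = -6240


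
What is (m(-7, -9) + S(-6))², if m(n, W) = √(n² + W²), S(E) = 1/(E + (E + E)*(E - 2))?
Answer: 1053001/8100 + √130/45 ≈ 130.25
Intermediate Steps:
S(E) = 1/(E + 2*E*(-2 + E)) (S(E) = 1/(E + (2*E)*(-2 + E)) = 1/(E + 2*E*(-2 + E)))
m(n, W) = √(W² + n²)
(m(-7, -9) + S(-6))² = (√((-9)² + (-7)²) + 1/((-6)*(-3 + 2*(-6))))² = (√(81 + 49) - 1/(6*(-3 - 12)))² = (√130 - ⅙/(-15))² = (√130 - ⅙*(-1/15))² = (√130 + 1/90)² = (1/90 + √130)²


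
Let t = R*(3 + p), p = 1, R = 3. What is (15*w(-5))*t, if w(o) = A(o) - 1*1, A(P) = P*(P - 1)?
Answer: 5220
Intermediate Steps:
A(P) = P*(-1 + P)
t = 12 (t = 3*(3 + 1) = 3*4 = 12)
w(o) = -1 + o*(-1 + o) (w(o) = o*(-1 + o) - 1*1 = o*(-1 + o) - 1 = -1 + o*(-1 + o))
(15*w(-5))*t = (15*(-1 - 5*(-1 - 5)))*12 = (15*(-1 - 5*(-6)))*12 = (15*(-1 + 30))*12 = (15*29)*12 = 435*12 = 5220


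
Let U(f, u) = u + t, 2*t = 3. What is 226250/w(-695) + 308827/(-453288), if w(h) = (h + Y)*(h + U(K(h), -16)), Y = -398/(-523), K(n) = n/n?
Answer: -1570908544807/7077068142408 ≈ -0.22197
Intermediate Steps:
t = 3/2 (t = (1/2)*3 = 3/2 ≈ 1.5000)
K(n) = 1
U(f, u) = 3/2 + u (U(f, u) = u + 3/2 = 3/2 + u)
Y = 398/523 (Y = -398*(-1/523) = 398/523 ≈ 0.76099)
w(h) = (-29/2 + h)*(398/523 + h) (w(h) = (h + 398/523)*(h + (3/2 - 16)) = (398/523 + h)*(h - 29/2) = (398/523 + h)*(-29/2 + h) = (-29/2 + h)*(398/523 + h))
226250/w(-695) + 308827/(-453288) = 226250/(-5771/523 + (-695)**2 - 14371/1046*(-695)) + 308827/(-453288) = 226250/(-5771/523 + 483025 + 9987845/1046) + 308827*(-1/453288) = 226250/(515220453/1046) - 308827/453288 = 226250*(1046/515220453) - 308827/453288 = 236657500/515220453 - 308827/453288 = -1570908544807/7077068142408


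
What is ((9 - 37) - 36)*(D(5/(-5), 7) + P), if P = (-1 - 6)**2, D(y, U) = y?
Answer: -3072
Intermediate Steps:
P = 49 (P = (-7)**2 = 49)
((9 - 37) - 36)*(D(5/(-5), 7) + P) = ((9 - 37) - 36)*(5/(-5) + 49) = (-28 - 36)*(5*(-1/5) + 49) = -64*(-1 + 49) = -64*48 = -3072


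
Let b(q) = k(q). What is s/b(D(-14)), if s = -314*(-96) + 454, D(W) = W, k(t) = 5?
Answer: 30598/5 ≈ 6119.6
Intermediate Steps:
b(q) = 5
s = 30598 (s = 30144 + 454 = 30598)
s/b(D(-14)) = 30598/5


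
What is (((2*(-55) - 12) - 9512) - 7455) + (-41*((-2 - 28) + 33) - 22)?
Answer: -17234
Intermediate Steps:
(((2*(-55) - 12) - 9512) - 7455) + (-41*((-2 - 28) + 33) - 22) = (((-110 - 12) - 9512) - 7455) + (-41*(-30 + 33) - 22) = ((-122 - 9512) - 7455) + (-41*3 - 22) = (-9634 - 7455) + (-123 - 22) = -17089 - 145 = -17234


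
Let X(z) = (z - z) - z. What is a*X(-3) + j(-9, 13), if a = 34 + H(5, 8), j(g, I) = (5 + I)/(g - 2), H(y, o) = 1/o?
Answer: 8865/88 ≈ 100.74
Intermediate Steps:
j(g, I) = (5 + I)/(-2 + g)
X(z) = -z (X(z) = 0 - z = -z)
a = 273/8 (a = 34 + 1/8 = 273/8 ≈ 34.125)
a*X(-3) + j(-9, 13) = 273*(-1*(-3))/8 + (5 + 13)/(-2 - 9) = (273/8)*3 + 18/(-11) = 819/8 - 1/11*18 = 819/8 - 18/11 = 8865/88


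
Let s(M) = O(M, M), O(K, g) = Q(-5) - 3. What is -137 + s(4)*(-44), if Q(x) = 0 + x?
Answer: 215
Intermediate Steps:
Q(x) = x
O(K, g) = -8 (O(K, g) = -5 - 3 = -8)
s(M) = -8
-137 + s(4)*(-44) = -137 - 8*(-44) = -137 + 352 = 215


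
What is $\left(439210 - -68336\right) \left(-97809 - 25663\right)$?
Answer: $-62667719712$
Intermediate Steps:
$\left(439210 - -68336\right) \left(-97809 - 25663\right) = \left(439210 + \left(68688 - 352\right)\right) \left(-123472\right) = \left(439210 + 68336\right) \left(-123472\right) = 507546 \left(-123472\right) = -62667719712$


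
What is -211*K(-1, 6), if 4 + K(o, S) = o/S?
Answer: 5275/6 ≈ 879.17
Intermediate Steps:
K(o, S) = -4 + o/S
-211*K(-1, 6) = -211*(-4 - 1/6) = -211*(-25/6) = 5275/6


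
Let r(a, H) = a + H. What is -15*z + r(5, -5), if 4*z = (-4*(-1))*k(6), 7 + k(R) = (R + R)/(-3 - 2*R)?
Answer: 117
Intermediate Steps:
k(R) = -7 + 2*R/(-3 - 2*R) (k(R) = -7 + (R + R)/(-3 - 2*R) = -7 + (2*R)/(-3 - 2*R) = -7 + 2*R/(-3 - 2*R))
r(a, H) = H + a
z = -39/5 (z = ((-4*(-1))*((-21 - 16*6)/(3 + 2*6)))/4 = (4*((-21 - 96)/(3 + 12)))/4 = (4*(-117/15))/4 = (4*((1/15)*(-117)))/4 = (4*(-39/5))/4 = (1/4)*(-156/5) = -39/5 ≈ -7.8000)
-15*z + r(5, -5) = -15*(-39/5) + (-5 + 5) = 117 + 0 = 117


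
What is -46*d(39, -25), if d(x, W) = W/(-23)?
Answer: -50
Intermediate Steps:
d(x, W) = -W/23 (d(x, W) = W*(-1/23) = -W/23)
-46*d(39, -25) = -(-2)*(-25) = -46*25/23 = -50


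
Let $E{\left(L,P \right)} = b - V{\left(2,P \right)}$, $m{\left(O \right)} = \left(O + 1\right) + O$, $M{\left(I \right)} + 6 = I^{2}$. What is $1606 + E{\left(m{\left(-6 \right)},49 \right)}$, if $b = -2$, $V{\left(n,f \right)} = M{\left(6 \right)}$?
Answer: $1574$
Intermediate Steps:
$M{\left(I \right)} = -6 + I^{2}$
$V{\left(n,f \right)} = 30$ ($V{\left(n,f \right)} = -6 + 6^{2} = -6 + 36 = 30$)
$m{\left(O \right)} = 1 + 2 O$ ($m{\left(O \right)} = \left(1 + O\right) + O = 1 + 2 O$)
$E{\left(L,P \right)} = -32$ ($E{\left(L,P \right)} = -2 - 30 = -32$)
$1606 + E{\left(m{\left(-6 \right)},49 \right)} = 1606 - 32 = 1574$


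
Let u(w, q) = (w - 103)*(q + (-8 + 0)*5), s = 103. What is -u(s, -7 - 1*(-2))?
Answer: 0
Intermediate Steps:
u(w, q) = (-103 + w)*(-40 + q) (u(w, q) = (-103 + w)*(q - 8*5) = (-103 + w)*(q - 40) = (-103 + w)*(-40 + q))
-u(s, -7 - 1*(-2)) = -(4120 - 103*(-7 - 1*(-2)) - 40*103 + (-7 - 1*(-2))*103) = -(4120 - 103*(-7 + 2) - 4120 + (-7 + 2)*103) = -(4120 - 103*(-5) - 4120 - 5*103) = -(4120 + 515 - 4120 - 515) = -1*0 = 0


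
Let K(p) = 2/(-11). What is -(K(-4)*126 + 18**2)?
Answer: -3312/11 ≈ -301.09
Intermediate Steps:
K(p) = -2/11 (K(p) = 2*(-1/11) = -2/11)
-(K(-4)*126 + 18**2) = -(-2/11*126 + 18**2) = -(-252/11 + 324) = -1*3312/11 = -3312/11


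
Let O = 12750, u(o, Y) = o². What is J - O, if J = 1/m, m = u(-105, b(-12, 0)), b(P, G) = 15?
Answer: -140568749/11025 ≈ -12750.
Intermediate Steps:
m = 11025 (m = (-105)² = 11025)
J = 1/11025 ≈ 9.0703e-5
J - O = 1/11025 - 1*12750 = 1/11025 - 12750 = -140568749/11025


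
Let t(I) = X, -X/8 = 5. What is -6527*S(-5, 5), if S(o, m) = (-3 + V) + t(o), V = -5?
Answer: 313296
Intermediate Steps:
X = -40 (X = -8*5 = -40)
t(I) = -40
S(o, m) = -48 (S(o, m) = (-3 - 5) - 40 = -8 - 40 = -48)
-6527*S(-5, 5) = -6527*(-48) = 313296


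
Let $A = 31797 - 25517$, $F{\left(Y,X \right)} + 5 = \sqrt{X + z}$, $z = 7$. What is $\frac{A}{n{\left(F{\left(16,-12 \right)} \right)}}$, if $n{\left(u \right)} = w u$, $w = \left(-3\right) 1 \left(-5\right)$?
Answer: $- \frac{628}{9} - \frac{628 i \sqrt{5}}{45} \approx -69.778 - 31.206 i$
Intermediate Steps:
$F{\left(Y,X \right)} = -5 + \sqrt{7 + X}$ ($F{\left(Y,X \right)} = -5 + \sqrt{X + 7} = -5 + \sqrt{7 + X}$)
$A = 6280$
$w = 15$ ($w = \left(-3\right) \left(-5\right) = 15$)
$n{\left(u \right)} = 15 u$
$\frac{A}{n{\left(F{\left(16,-12 \right)} \right)}} = \frac{6280}{15 \left(-5 + \sqrt{7 - 12}\right)} = \frac{6280}{15 \left(-5 + \sqrt{-5}\right)} = \frac{6280}{15 \left(-5 + i \sqrt{5}\right)} = \frac{6280}{-75 + 15 i \sqrt{5}}$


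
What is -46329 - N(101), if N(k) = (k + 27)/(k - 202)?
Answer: -4679101/101 ≈ -46328.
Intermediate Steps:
N(k) = (27 + k)/(-202 + k)
-46329 - N(101) = -46329 - (27 + 101)/(-202 + 101) = -46329 - 128/(-101) = -46329 - (-1)*128/101 = -46329 - 1*(-128/101) = -46329 + 128/101 = -4679101/101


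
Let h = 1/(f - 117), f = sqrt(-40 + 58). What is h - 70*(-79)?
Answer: 8400057/1519 - sqrt(2)/4557 ≈ 5530.0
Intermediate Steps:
f = 3*sqrt(2) (f = sqrt(18) = 3*sqrt(2) ≈ 4.2426)
h = 1/(-117 + 3*sqrt(2)) (h = 1/(3*sqrt(2) - 117) = 1/(-117 + 3*sqrt(2)) ≈ -0.0088686)
h - 70*(-79) = (-13/1519 - sqrt(2)/4557) - 70*(-79) = (-13/1519 - sqrt(2)/4557) + 5530 = 8400057/1519 - sqrt(2)/4557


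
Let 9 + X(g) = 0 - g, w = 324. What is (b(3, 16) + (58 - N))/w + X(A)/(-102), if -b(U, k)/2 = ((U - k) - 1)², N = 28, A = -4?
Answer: -1471/1377 ≈ -1.0683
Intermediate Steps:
b(U, k) = -2*(-1 + U - k)² (b(U, k) = -2*((U - k) - 1)² = -2*(-1 + U - k)²)
X(g) = -9 - g (X(g) = -9 + (0 - g) = -9 - g)
(b(3, 16) + (58 - N))/w + X(A)/(-102) = (-2*(1 + 16 - 1*3)² + (58 - 1*28))/324 + (-9 - 1*(-4))/(-102) = (-2*(1 + 16 - 3)² + (58 - 28))*(1/324) + (-9 + 4)*(-1/102) = (-2*14² + 30)*(1/324) - 5*(-1/102) = (-2*196 + 30)*(1/324) + 5/102 = (-392 + 30)*(1/324) + 5/102 = -362*1/324 + 5/102 = -181/162 + 5/102 = -1471/1377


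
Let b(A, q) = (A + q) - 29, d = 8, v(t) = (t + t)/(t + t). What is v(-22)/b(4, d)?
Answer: -1/17 ≈ -0.058824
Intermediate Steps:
v(t) = 1 (v(t) = (2*t)/((2*t)) = (2*t)*(1/(2*t)) = 1)
b(A, q) = -29 + A + q
v(-22)/b(4, d) = 1/(-29 + 4 + 8) = 1/(-17) = 1*(-1/17) = -1/17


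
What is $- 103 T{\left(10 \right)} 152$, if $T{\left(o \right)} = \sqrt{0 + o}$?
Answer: $- 15656 \sqrt{10} \approx -49509.0$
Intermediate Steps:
$T{\left(o \right)} = \sqrt{o}$
$- 103 T{\left(10 \right)} 152 = - 103 \sqrt{10} \cdot 152 = - 15656 \sqrt{10}$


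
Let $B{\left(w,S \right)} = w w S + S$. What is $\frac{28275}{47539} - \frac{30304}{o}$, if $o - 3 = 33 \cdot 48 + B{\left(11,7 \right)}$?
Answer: $- \frac{1371602581}{116042699} \approx -11.82$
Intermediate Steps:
$B{\left(w,S \right)} = S + S w^{2}$ ($B{\left(w,S \right)} = w^{2} S + S = S w^{2} + S = S + S w^{2}$)
$o = 2441$ ($o = 3 + \left(33 \cdot 48 + 7 \left(1 + 11^{2}\right)\right) = 3 + \left(1584 + 7 \left(1 + 121\right)\right) = 3 + \left(1584 + 7 \cdot 122\right) = 3 + \left(1584 + 854\right) = 3 + 2438 = 2441$)
$\frac{28275}{47539} - \frac{30304}{o} = \frac{28275}{47539} - \frac{30304}{2441} = - \frac{1371602581}{116042699}$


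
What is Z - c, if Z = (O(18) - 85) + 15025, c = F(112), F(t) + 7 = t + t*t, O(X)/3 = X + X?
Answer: 2399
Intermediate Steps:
O(X) = 6*X (O(X) = 3*(X + X) = 3*(2*X) = 6*X)
F(t) = -7 + t + t² (F(t) = -7 + (t + t*t) = -7 + (t + t²) = -7 + t + t²)
c = 12649 (c = -7 + 112 + 112² = -7 + 112 + 12544 = 12649)
Z = 15048 (Z = (6*18 - 85) + 15025 = (108 - 85) + 15025 = 23 + 15025 = 15048)
Z - c = 15048 - 1*12649 = 15048 - 12649 = 2399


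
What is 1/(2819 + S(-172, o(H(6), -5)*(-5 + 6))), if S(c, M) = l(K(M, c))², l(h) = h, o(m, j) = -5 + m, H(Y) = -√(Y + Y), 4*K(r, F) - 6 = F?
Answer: 4/18165 ≈ 0.00022020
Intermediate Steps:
K(r, F) = 3/2 + F/4
H(Y) = -√2*√Y (H(Y) = -√(2*Y) = -√2*√Y)
S(c, M) = (3/2 + c/4)²
1/(2819 + S(-172, o(H(6), -5)*(-5 + 6))) = 1/(2819 + (6 - 172)²/16) = 1/(2819 + (1/16)*(-166)²) = 1/(2819 + (1/16)*27556) = 1/(2819 + 6889/4) = 1/(18165/4) = 4/18165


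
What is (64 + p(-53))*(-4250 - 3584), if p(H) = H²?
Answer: -22507082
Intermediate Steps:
(64 + p(-53))*(-4250 - 3584) = (64 + (-53)²)*(-4250 - 3584) = (64 + 2809)*(-7834) = 2873*(-7834) = -22507082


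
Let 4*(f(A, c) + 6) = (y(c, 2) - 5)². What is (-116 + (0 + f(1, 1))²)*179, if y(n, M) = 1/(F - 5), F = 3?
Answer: -5203709/256 ≈ -20327.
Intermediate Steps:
y(n, M) = -½ (y(n, M) = 1/(3 - 5) = 1/(-2) = -½)
f(A, c) = 25/16 (f(A, c) = -6 + (-½ - 5)²/4 = -6 + (-11/2)²/4 = -6 + (¼)*(121/4) = -6 + 121/16 = 25/16)
(-116 + (0 + f(1, 1))²)*179 = (-116 + (0 + 25/16)²)*179 = (-116 + (25/16)²)*179 = (-116 + 625/256)*179 = -29071/256*179 = -5203709/256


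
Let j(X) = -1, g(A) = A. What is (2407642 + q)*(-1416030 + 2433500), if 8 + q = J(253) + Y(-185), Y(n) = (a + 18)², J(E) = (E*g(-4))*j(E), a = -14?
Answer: 2450741325140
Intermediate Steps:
J(E) = 4*E (J(E) = (E*(-4))*(-1) = -4*E*(-1) = 4*E)
Y(n) = 16 (Y(n) = (-14 + 18)² = 4² = 16)
q = 1020 (q = -8 + (4*253 + 16) = -8 + (1012 + 16) = -8 + 1028 = 1020)
(2407642 + q)*(-1416030 + 2433500) = (2407642 + 1020)*(-1416030 + 2433500) = 2408662*1017470 = 2450741325140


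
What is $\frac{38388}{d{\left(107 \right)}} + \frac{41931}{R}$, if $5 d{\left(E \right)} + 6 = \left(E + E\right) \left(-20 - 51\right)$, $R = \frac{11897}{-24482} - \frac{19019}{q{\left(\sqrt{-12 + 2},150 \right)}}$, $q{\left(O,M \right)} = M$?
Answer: $- \frac{30378238090419}{88807464520} \approx -342.07$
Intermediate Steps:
$R = - \frac{116851927}{918075}$ ($R = \frac{11897}{-24482} - \frac{19019}{150} = 11897 \left(- \frac{1}{24482}\right) - \frac{19019}{150} = - \frac{11897}{24482} - \frac{19019}{150} = - \frac{116851927}{918075} \approx -127.28$)
$d{\left(E \right)} = - \frac{6}{5} - \frac{142 E}{5}$ ($d{\left(E \right)} = - \frac{6}{5} + \frac{\left(E + E\right) \left(-20 - 51\right)}{5} = - \frac{6}{5} + \frac{2 E \left(-71\right)}{5} = - \frac{6}{5} + \frac{\left(-142\right) E}{5} = - \frac{6}{5} - \frac{142 E}{5}$)
$\frac{38388}{d{\left(107 \right)}} + \frac{41931}{R} = \frac{38388}{- \frac{6}{5} - \frac{15194}{5}} + \frac{41931}{- \frac{116851927}{918075}} = \frac{38388}{- \frac{6}{5} - \frac{15194}{5}} + 41931 \left(- \frac{918075}{116851927}\right) = \frac{38388}{-3040} - \frac{38495802825}{116851927} = 38388 \left(- \frac{1}{3040}\right) - \frac{38495802825}{116851927} = - \frac{9597}{760} - \frac{38495802825}{116851927} = - \frac{30378238090419}{88807464520}$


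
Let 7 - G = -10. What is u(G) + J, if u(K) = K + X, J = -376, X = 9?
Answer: -350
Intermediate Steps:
G = 17 (G = 7 - 1*(-10) = 7 + 10 = 17)
u(K) = 9 + K (u(K) = K + 9 = 9 + K)
u(G) + J = (9 + 17) - 376 = 26 - 376 = -350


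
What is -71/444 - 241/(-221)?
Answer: 91313/98124 ≈ 0.93059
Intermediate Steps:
-71/444 - 241/(-221) = -71*1/444 - 241*(-1/221) = -71/444 + 241/221 = 91313/98124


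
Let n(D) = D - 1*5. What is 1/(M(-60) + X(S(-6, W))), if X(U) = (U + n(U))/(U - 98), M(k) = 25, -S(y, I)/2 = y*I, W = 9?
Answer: 10/461 ≈ 0.021692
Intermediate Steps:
n(D) = -5 + D (n(D) = D - 5 = -5 + D)
S(y, I) = -2*I*y (S(y, I) = -2*y*I = -2*I*y)
X(U) = (-5 + 2*U)/(-98 + U) (X(U) = (U + (-5 + U))/(U - 98) = (-5 + 2*U)/(-98 + U))
1/(M(-60) + X(S(-6, W))) = 1/(25 + (-5 + 2*(-2*9*(-6)))/(-98 - 2*9*(-6))) = 1/(25 + (-5 + 2*108)/(-98 + 108)) = 1/(25 + (-5 + 216)/10) = 1/(25 + (1/10)*211) = 1/(25 + 211/10) = 1/(461/10) = 10/461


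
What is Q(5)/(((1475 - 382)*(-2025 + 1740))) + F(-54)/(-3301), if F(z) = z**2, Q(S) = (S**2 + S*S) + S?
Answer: -181706027/205655601 ≈ -0.88354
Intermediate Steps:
Q(S) = S + 2*S**2 (Q(S) = (S**2 + S**2) + S = 2*S**2 + S = S + 2*S**2)
Q(5)/(((1475 - 382)*(-2025 + 1740))) + F(-54)/(-3301) = (5*(1 + 2*5))/(((1475 - 382)*(-2025 + 1740))) + (-54)**2/(-3301) = (5*(1 + 10))/((1093*(-285))) + 2916*(-1/3301) = (5*11)/(-311505) - 2916/3301 = 55*(-1/311505) - 2916/3301 = -11/62301 - 2916/3301 = -181706027/205655601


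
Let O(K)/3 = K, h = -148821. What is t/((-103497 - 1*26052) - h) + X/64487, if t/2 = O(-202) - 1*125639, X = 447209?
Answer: -3831855391/621396732 ≈ -6.1665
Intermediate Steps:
O(K) = 3*K
t = -252490 (t = 2*(3*(-202) - 1*125639) = 2*(-606 - 125639) = 2*(-126245) = -252490)
t/((-103497 - 1*26052) - h) + X/64487 = -252490/((-103497 - 1*26052) - 1*(-148821)) + 447209/64487 = -252490/((-103497 - 26052) + 148821) + 447209*(1/64487) = -252490/(-129549 + 148821) + 447209/64487 = -252490/19272 + 447209/64487 = -252490*1/19272 + 447209/64487 = -126245/9636 + 447209/64487 = -3831855391/621396732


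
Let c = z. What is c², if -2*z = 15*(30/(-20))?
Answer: 2025/16 ≈ 126.56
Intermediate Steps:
z = 45/4 (z = -15*30/(-20)/2 = -15*30*(-1/20)/2 = -15*(-3)/(2*2) = -½*(-45/2) = 45/4 ≈ 11.250)
c = 45/4 ≈ 11.250
c² = (45/4)² = 2025/16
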